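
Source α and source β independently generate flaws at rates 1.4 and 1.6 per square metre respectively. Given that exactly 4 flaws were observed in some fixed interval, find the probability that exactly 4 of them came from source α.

Given the total, each event is independently from source α with probability p = λ_α/(λ_α+λ_β) = 1.4/3 ≈ 0.4667.
So K ~ Binomial(4, 1.4/3): P(K = 4) = C(4,4) · (1.4/3)^4 · (1.6/3)^0 ≈ 0.0474.

0.0474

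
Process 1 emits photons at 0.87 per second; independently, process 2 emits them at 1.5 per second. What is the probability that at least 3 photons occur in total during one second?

0.4224

Independent Poisson processes superpose: combined rate λ = 0.87 + 1.5 = 2.37 per second.
So μ = 2.37.
P(N ≥ 3) = 1 − P(N ≤ 2) ≈ 0.4224.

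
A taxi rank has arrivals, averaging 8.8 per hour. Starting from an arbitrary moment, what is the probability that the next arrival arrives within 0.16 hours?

0.7554

Inter-arrival times are exponential with rate λ = 8.8 per hour.
P(T ≤ 0.16) = 1 − e^(−λt) = 1 − e^(−8.8 × 0.16) = 1 − e^(−1.408) ≈ 0.7554.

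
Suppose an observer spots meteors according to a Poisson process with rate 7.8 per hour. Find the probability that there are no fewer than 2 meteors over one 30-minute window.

Over the interval, μ = 7.8 × 0.5 = 3.9 (a 30-minute window = 0.5 hours).
P(N ≥ 2) = 1 − P(N ≤ 1) = 1 − Σ_{j=0}^{1} e^(−μ) μ^j/j! ≈ 0.9008.

0.9008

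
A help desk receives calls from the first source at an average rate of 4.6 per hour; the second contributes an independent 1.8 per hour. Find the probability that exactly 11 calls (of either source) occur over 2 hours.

0.1045

Independent Poisson processes superpose: combined rate λ = 4.6 + 1.8 = 6.4 per hour.
Over the interval, μ = 6.4 × 2 = 12.8 (2 hours).
P(N = 11) = e^(−12.8) · 12.8^11/11! ≈ 0.1045.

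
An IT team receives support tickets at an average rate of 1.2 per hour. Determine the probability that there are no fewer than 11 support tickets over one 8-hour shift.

Over the interval, μ = 1.2 × 8 = 9.6 (an 8-hour shift = 8 hours).
P(N ≥ 11) = 1 − P(N ≤ 10) = 1 − Σ_{j=0}^{10} e^(−μ) μ^j/j! ≈ 0.3671.

0.3671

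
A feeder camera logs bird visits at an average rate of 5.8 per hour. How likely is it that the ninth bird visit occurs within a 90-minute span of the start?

Over the interval, μ = 5.8 × 1.5 = 8.7 (a 90-minute span = 1.5 hours).
The ninth arrival falls in the interval iff at least 9 events occur there: P(S_9 ≤ t) = P(N ≥ 9) = 1 − P(N ≤ 8) ≈ 0.5042.

0.5042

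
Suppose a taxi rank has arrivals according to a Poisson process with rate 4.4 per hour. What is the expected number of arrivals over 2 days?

E[N] = λt = 4.4 × 48 = 211.2 (2 days = 48 hours).

211.2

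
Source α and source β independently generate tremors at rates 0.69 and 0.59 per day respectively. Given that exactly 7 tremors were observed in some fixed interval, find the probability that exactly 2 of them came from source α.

Given the total, each event is independently from source α with probability p = λ_α/(λ_α+λ_β) = 0.69/1.28 ≈ 0.5391.
So K ~ Binomial(7, 0.69/1.28): P(K = 2) = C(7,2) · (0.69/1.28)^2 · (0.59/1.28)^5 ≈ 0.1270.

0.1270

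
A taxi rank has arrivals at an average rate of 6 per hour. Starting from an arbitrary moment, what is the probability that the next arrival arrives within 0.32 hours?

Inter-arrival times are exponential with rate λ = 6 per hour.
P(T ≤ 0.32) = 1 − e^(−λt) = 1 − e^(−6 × 0.32) = 1 − e^(−1.92) ≈ 0.8534.

0.8534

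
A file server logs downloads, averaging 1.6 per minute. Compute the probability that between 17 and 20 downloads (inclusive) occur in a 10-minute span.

0.3022

Over the interval, μ = 1.6 × 10 = 16 (a 10-minute span = 10 minutes).
P(17 ≤ N ≤ 20) = Σ_{j=17}^{20} e^(−16) · 16^j/j! ≈ 0.3022.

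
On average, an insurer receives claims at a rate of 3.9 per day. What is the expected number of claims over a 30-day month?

E[N] = λt = 3.9 × 30 = 117 (a 30-day month = 30 days).

117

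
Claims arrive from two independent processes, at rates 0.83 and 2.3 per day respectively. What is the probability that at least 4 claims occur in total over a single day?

0.3819

Independent Poisson processes superpose: combined rate λ = 0.83 + 2.3 = 3.13 per day.
So μ = 3.13.
P(N ≥ 4) = 1 − P(N ≤ 3) ≈ 0.3819.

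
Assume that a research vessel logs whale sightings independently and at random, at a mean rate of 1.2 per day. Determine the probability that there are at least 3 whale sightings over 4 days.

Over the interval, μ = 1.2 × 4 = 4.8 (4 days).
P(N ≥ 3) = 1 − P(N ≤ 2) = 1 − Σ_{j=0}^{2} e^(−μ) μ^j/j! ≈ 0.8575.

0.8575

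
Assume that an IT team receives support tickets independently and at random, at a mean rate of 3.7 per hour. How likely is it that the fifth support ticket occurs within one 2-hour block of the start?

Over the interval, μ = 3.7 × 2 = 7.4 (a 2-hour block = 2 hours).
The fifth arrival falls in the interval iff at least 5 events occur there: P(S_5 ≤ t) = P(N ≥ 5) = 1 − P(N ≤ 4) ≈ 0.8605.

0.8605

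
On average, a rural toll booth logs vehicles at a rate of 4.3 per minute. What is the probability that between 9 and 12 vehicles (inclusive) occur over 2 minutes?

Over the interval, μ = 4.3 × 2 = 8.6 (2 minutes).
P(9 ≤ N ≤ 12) = Σ_{j=9}^{12} e^(−8.6) · 8.6^j/j! ≈ 0.3935.

0.3935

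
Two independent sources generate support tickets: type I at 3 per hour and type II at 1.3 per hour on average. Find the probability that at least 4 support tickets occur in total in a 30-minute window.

0.1709

Independent Poisson processes superpose: combined rate λ = 3 + 1.3 = 4.3 per hour.
Over the interval, μ = 4.3 × 0.5 = 2.15 (a 30-minute window = 0.5 hours).
P(N ≥ 4) = 1 − P(N ≤ 3) ≈ 0.1709.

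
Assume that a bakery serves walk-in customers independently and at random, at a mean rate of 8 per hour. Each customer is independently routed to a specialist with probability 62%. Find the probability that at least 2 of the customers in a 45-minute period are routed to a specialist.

0.8856

Thinning: the customers that are routed to a specialist themselves form a Poisson process with rate 0.62 × 8 = 4.96 per hour.
Over the interval, μ = 4.96 × 0.75 = 3.72 (a 45-minute period = 0.75 hours).
P(N ≥ 2) = 1 − P(N ≤ 1) ≈ 0.8856.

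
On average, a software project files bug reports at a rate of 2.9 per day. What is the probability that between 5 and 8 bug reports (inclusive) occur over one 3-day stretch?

0.4298

Over the interval, μ = 2.9 × 3 = 8.7 (a 3-day stretch = 3 days).
P(5 ≤ N ≤ 8) = Σ_{j=5}^{8} e^(−8.7) · 8.7^j/j! ≈ 0.4298.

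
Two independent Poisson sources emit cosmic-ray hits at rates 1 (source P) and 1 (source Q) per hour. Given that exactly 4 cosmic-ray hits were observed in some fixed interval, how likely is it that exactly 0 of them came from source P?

Given the total, each event is independently from source P with probability p = λ_P/(λ_P+λ_Q) = 1/2 = 0.5000.
So K ~ Binomial(4, 1/2): P(K = 0) = C(4,0) · (1/2)^0 · (1/2)^4 ≈ 0.0625.

0.0625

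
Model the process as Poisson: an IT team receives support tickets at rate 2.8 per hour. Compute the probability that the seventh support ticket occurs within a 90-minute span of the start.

0.1325

Over the interval, μ = 2.8 × 1.5 = 4.2 (a 90-minute span = 1.5 hours).
The seventh arrival falls in the interval iff at least 7 events occur there: P(S_7 ≤ t) = P(N ≥ 7) = 1 − P(N ≤ 6) ≈ 0.1325.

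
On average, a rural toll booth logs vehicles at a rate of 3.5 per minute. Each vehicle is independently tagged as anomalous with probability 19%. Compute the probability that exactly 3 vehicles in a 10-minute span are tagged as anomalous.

Thinning: the vehicles that are tagged as anomalous themselves form a Poisson process with rate 0.19 × 3.5 = 0.665 per minute.
Over the interval, μ = 0.665 × 10 = 6.65 (a 10-minute span = 10 minutes).
P(N = 3) = e^(−6.65) · 6.65^3/3! ≈ 0.0634.

0.0634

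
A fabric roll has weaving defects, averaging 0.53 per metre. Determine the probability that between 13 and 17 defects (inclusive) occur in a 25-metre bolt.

Over the interval, μ = 0.53 × 25 = 13.25 (a 25-metre bolt = 25 metres).
P(13 ≤ N ≤ 17) = Σ_{j=13}^{17} e^(−13.25) · 13.25^j/j! ≈ 0.4403.

0.4403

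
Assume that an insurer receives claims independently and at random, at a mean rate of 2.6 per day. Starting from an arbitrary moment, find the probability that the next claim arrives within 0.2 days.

0.4055

Inter-arrival times are exponential with rate λ = 2.6 per day.
P(T ≤ 0.2) = 1 − e^(−λt) = 1 − e^(−2.6 × 0.2) = 1 − e^(−0.52) ≈ 0.4055.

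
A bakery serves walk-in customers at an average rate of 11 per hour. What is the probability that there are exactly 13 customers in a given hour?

With mean μ = 11 per hour,
P(N = 13) = e^(−μ) μ^13/13! = e^(−11) · 11^13/6227020800 ≈ 0.0926.

0.0926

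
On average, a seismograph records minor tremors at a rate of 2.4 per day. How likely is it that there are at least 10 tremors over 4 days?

0.4911

Over the interval, μ = 2.4 × 4 = 9.6 (4 days).
P(N ≥ 10) = 1 − P(N ≤ 9) = 1 − Σ_{j=0}^{9} e^(−μ) μ^j/j! ≈ 0.4911.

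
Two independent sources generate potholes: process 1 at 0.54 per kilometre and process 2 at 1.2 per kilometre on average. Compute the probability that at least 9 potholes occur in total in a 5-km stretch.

Independent Poisson processes superpose: combined rate λ = 0.54 + 1.2 = 1.74 per kilometre.
Over the interval, μ = 1.74 × 5 = 8.7 (a 5-km stretch = 5 kilometres).
P(N ≥ 9) = 1 − P(N ≤ 8) ≈ 0.5042.

0.5042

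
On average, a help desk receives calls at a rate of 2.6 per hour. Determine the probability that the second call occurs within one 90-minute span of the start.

Over the interval, μ = 2.6 × 1.5 = 3.9 (a 90-minute span = 1.5 hours).
The second arrival falls in the interval iff at least 2 events occur there: P(S_2 ≤ t) = P(N ≥ 2) = 1 − P(N ≤ 1) ≈ 0.9008.

0.9008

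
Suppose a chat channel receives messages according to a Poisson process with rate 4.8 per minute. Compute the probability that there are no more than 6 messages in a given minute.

0.7908

With mean μ = 4.8 per minute,
P(N ≤ 6) = Σ_{j=0}^{6} e^(−μ) μ^j/j! ≈ 0.7908.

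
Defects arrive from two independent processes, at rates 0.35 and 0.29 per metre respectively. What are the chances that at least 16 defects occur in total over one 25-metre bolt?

0.5333

Independent Poisson processes superpose: combined rate λ = 0.35 + 0.29 = 0.64 per metre.
Over the interval, μ = 0.64 × 25 = 16 (a 25-metre bolt = 25 metres).
P(N ≥ 16) = 1 − P(N ≤ 15) ≈ 0.5333.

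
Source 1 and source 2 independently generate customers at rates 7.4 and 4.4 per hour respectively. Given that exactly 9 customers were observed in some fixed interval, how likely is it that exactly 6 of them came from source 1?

Given the total, each event is independently from source 1 with probability p = λ_1/(λ_1+λ_2) = 7.4/11.8 ≈ 0.6271.
So K ~ Binomial(9, 7.4/11.8): P(K = 6) = C(9,6) · (7.4/11.8)^6 · (4.4/11.8)^3 ≈ 0.2649.

0.2649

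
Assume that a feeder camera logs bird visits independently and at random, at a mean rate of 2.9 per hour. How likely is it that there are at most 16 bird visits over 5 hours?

0.7112

Over the interval, μ = 2.9 × 5 = 14.5 (5 hours).
P(N ≤ 16) = Σ_{j=0}^{16} e^(−μ) μ^j/j! ≈ 0.7112.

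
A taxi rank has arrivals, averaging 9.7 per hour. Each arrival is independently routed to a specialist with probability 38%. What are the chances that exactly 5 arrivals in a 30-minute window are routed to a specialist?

0.0281

Thinning: the arrivals that are routed to a specialist themselves form a Poisson process with rate 0.38 × 9.7 = 3.686 per hour.
Over the interval, μ = 3.686 × 0.5 = 1.843 (a 30-minute window = 0.5 hours).
P(N = 5) = e^(−1.843) · 1.843^5/5! ≈ 0.0281.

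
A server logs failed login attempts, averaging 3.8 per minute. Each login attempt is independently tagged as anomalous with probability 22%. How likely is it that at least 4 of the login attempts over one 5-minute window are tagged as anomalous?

Thinning: the login attempts that are tagged as anomalous themselves form a Poisson process with rate 0.22 × 3.8 = 0.836 per minute.
Over the interval, μ = 0.836 × 5 = 4.18 (a 5-minute window = 5 minutes).
P(N ≥ 4) = 1 − P(N ≤ 3) ≈ 0.6009.

0.6009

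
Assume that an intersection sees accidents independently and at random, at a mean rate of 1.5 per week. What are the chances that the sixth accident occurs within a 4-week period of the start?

0.5543

Over the interval, μ = 1.5 × 4 = 6 (a 4-week period = 4 weeks).
The sixth arrival falls in the interval iff at least 6 events occur there: P(S_6 ≤ t) = P(N ≥ 6) = 1 − P(N ≤ 5) ≈ 0.5543.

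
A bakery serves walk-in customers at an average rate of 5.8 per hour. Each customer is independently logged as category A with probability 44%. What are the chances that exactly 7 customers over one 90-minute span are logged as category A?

0.0520

Thinning: the customers that are logged as category A themselves form a Poisson process with rate 0.44 × 5.8 = 2.552 per hour.
Over the interval, μ = 2.552 × 1.5 = 3.828 (a 90-minute span = 1.5 hours).
P(N = 7) = e^(−3.828) · 3.828^7/7! ≈ 0.0520.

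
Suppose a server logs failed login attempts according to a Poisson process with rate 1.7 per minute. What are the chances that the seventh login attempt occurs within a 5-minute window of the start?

Over the interval, μ = 1.7 × 5 = 8.5 (a 5-minute window = 5 minutes).
The seventh arrival falls in the interval iff at least 7 events occur there: P(S_7 ≤ t) = P(N ≥ 7) = 1 − P(N ≤ 6) ≈ 0.7438.

0.7438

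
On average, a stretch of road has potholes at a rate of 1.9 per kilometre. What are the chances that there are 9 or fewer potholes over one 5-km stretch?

0.5218

Over the interval, μ = 1.9 × 5 = 9.5 (a 5-km stretch = 5 kilometres).
P(N ≤ 9) = Σ_{j=0}^{9} e^(−μ) μ^j/j! ≈ 0.5218.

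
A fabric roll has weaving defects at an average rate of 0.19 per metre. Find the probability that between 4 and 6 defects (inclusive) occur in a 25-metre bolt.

Over the interval, μ = 0.19 × 25 = 4.75 (a 25-metre bolt = 25 metres).
P(4 ≤ N ≤ 6) = Σ_{j=4}^{6} e^(−4.75) · 4.75^j/j! ≈ 0.4959.

0.4959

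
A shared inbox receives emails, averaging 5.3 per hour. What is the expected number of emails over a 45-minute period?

3.975

E[N] = λt = 5.3 × 0.75 = 3.975 (a 45-minute period = 0.75 hours).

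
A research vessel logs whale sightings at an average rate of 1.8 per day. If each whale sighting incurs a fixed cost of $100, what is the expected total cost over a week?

E[N] = 1.8 × 7 = 12.6 (a week = 7 days); E[cost] = 12.6 × $100 = $1260.

$1260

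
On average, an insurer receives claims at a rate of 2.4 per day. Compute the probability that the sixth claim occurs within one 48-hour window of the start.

0.3490

Over the interval, μ = 2.4 × 2 = 4.8 (a 48-hour window = 2 days).
The sixth arrival falls in the interval iff at least 6 events occur there: P(S_6 ≤ t) = P(N ≥ 6) = 1 − P(N ≤ 5) ≈ 0.3490.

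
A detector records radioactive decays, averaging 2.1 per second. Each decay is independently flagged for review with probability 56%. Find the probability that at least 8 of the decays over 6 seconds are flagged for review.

0.4096

Thinning: the decays that are flagged for review themselves form a Poisson process with rate 0.56 × 2.1 = 1.176 per second.
Over the interval, μ = 1.176 × 6 = 7.056 (6 seconds).
P(N ≥ 8) = 1 − P(N ≤ 7) ≈ 0.4096.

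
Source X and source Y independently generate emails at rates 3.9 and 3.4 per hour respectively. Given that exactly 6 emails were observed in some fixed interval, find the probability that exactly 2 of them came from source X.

0.2015

Given the total, each event is independently from source X with probability p = λ_X/(λ_X+λ_Y) = 3.9/7.3 ≈ 0.5342.
So K ~ Binomial(6, 3.9/7.3): P(K = 2) = C(6,2) · (3.9/7.3)^2 · (3.4/7.3)^4 ≈ 0.2015.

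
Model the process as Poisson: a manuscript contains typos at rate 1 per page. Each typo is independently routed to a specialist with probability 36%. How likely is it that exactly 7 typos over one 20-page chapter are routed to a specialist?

0.1486

Thinning: the typos that are routed to a specialist themselves form a Poisson process with rate 0.36 × 1 = 0.36 per page.
Over the interval, μ = 0.36 × 20 = 7.2 (a 20-page chapter = 20 pages).
P(N = 7) = e^(−7.2) · 7.2^7/7! ≈ 0.1486.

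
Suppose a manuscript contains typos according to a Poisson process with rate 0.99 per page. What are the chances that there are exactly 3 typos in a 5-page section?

Over the interval, μ = 0.99 × 5 = 4.95 (a 5-page section = 5 pages).
P(N = 3) = e^(−μ) μ^3/3! = e^(−4.95) · 4.95^3/6 ≈ 0.1432.

0.1432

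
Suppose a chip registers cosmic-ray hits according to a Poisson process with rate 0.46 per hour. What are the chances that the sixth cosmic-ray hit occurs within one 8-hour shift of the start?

Over the interval, μ = 0.46 × 8 = 3.68 (an 8-hour shift = 8 hours).
The sixth arrival falls in the interval iff at least 6 events occur there: P(S_6 ≤ t) = P(N ≥ 6) = 1 − P(N ≤ 5) ≈ 0.1671.

0.1671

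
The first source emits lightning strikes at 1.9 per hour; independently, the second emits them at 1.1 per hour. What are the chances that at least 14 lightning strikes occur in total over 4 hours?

0.3185

Independent Poisson processes superpose: combined rate λ = 1.9 + 1.1 = 3 per hour.
Over the interval, μ = 3 × 4 = 12 (4 hours).
P(N ≥ 14) = 1 − P(N ≤ 13) ≈ 0.3185.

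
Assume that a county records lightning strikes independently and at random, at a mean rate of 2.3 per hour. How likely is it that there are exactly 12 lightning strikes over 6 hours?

0.1011

Over the interval, μ = 2.3 × 6 = 13.8 (6 hours).
P(N = 12) = e^(−μ) μ^12/12! = e^(−13.8) · 13.8^12/479001600 ≈ 0.1011.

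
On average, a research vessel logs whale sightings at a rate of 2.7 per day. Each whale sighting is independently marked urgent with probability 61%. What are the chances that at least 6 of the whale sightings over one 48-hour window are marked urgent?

0.1164

Thinning: the whale sightings that are marked urgent themselves form a Poisson process with rate 0.61 × 2.7 = 1.647 per day.
Over the interval, μ = 1.647 × 2 = 3.294 (a 48-hour window = 2 days).
P(N ≥ 6) = 1 − P(N ≤ 5) ≈ 0.1164.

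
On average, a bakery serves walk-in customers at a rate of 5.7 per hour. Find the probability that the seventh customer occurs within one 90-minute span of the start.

0.7491

Over the interval, μ = 5.7 × 1.5 = 8.55 (a 90-minute span = 1.5 hours).
The seventh arrival falls in the interval iff at least 7 events occur there: P(S_7 ≤ t) = P(N ≥ 7) = 1 − P(N ≤ 6) ≈ 0.7491.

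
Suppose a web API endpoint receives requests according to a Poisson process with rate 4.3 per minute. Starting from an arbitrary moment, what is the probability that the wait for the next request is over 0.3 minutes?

0.2753

The wait for the next event is exponential with rate λ = 4.3 per minute.
P(T > 0.3) = e^(−λt) = e^(−4.3 × 0.3) = e^(−1.29) ≈ 0.2753.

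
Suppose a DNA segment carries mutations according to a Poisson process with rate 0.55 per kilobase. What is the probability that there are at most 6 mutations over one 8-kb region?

0.8436

Over the interval, μ = 0.55 × 8 = 4.4 (an 8-kb region = 8 kilobases).
P(N ≤ 6) = Σ_{j=0}^{6} e^(−μ) μ^j/j! ≈ 0.8436.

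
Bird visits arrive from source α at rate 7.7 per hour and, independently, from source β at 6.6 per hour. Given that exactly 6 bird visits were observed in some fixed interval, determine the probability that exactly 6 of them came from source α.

0.0244

Given the total, each event is independently from source α with probability p = λ_α/(λ_α+λ_β) = 7.7/14.3 ≈ 0.5385.
So K ~ Binomial(6, 7.7/14.3): P(K = 6) = C(6,6) · (7.7/14.3)^6 · (6.6/14.3)^0 ≈ 0.0244.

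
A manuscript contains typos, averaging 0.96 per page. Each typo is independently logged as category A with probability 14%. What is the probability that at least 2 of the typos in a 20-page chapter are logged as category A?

Thinning: the typos that are logged as category A themselves form a Poisson process with rate 0.14 × 0.96 = 0.1344 per page.
Over the interval, μ = 0.1344 × 20 = 2.688 (a 20-page chapter = 20 pages).
P(N ≥ 2) = 1 − P(N ≤ 1) ≈ 0.7492.

0.7492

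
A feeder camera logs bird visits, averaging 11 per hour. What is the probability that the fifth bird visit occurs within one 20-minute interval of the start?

Over the interval, μ = 11 × 1/3 ≈ 3.66667 (a 20-minute interval = 1/3 hours).
The fifth arrival falls in the interval iff at least 5 events occur there: P(S_5 ≤ t) = P(N ≥ 5) = 1 − P(N ≤ 4) ≈ 0.3064.

0.3064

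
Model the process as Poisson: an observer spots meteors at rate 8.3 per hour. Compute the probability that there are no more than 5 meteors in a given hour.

0.1653

With mean μ = 8.3 per hour,
P(N ≤ 5) = Σ_{j=0}^{5} e^(−μ) μ^j/j! ≈ 0.1653.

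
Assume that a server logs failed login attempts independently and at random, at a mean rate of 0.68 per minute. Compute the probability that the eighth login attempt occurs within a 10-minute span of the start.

Over the interval, μ = 0.68 × 10 = 6.8 (a 10-minute span = 10 minutes).
The eighth arrival falls in the interval iff at least 8 events occur there: P(S_8 ≤ t) = P(N ≥ 8) = 1 − P(N ≤ 7) ≈ 0.3715.

0.3715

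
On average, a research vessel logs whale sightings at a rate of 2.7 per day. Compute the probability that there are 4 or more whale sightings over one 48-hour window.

0.7867

Over the interval, μ = 2.7 × 2 = 5.4 (a 48-hour window = 2 days).
P(N ≥ 4) = 1 − P(N ≤ 3) = 1 − Σ_{j=0}^{3} e^(−μ) μ^j/j! ≈ 0.7867.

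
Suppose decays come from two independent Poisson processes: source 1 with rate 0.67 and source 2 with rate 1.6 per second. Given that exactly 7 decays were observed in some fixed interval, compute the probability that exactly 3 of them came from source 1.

Given the total, each event is independently from source 1 with probability p = λ_1/(λ_1+λ_2) = 0.67/2.27 ≈ 0.2952.
So K ~ Binomial(7, 0.67/2.27): P(K = 3) = C(7,3) · (0.67/2.27)^3 · (1.6/2.27)^4 ≈ 0.2221.

0.2221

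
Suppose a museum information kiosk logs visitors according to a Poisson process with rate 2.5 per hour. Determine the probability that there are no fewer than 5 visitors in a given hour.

With mean μ = 2.5 per hour,
P(N ≥ 5) = 1 − P(N ≤ 4) = 1 − Σ_{j=0}^{4} e^(−μ) μ^j/j! ≈ 0.1088.

0.1088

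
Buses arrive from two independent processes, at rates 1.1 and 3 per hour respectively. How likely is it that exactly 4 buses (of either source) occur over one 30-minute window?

Independent Poisson processes superpose: combined rate λ = 1.1 + 3 = 4.1 per hour.
Over the interval, μ = 4.1 × 0.5 = 2.05 (a 30-minute window = 0.5 hours).
P(N = 4) = e^(−2.05) · 2.05^4/4! ≈ 0.0947.

0.0947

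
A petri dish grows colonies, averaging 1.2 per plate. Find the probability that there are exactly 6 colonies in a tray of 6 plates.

0.1445

Over the interval, μ = 1.2 × 6 = 7.2 (a tray of 6 plates = 6 plates).
P(N = 6) = e^(−μ) μ^6/6! = e^(−7.2) · 7.2^6/720 ≈ 0.1445.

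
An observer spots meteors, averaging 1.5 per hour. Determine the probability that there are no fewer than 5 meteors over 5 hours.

Over the interval, μ = 1.5 × 5 = 7.5 (5 hours).
P(N ≥ 5) = 1 − P(N ≤ 4) = 1 − Σ_{j=0}^{4} e^(−μ) μ^j/j! ≈ 0.8679.

0.8679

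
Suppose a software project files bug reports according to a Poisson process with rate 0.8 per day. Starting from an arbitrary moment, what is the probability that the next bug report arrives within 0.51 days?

Inter-arrival times are exponential with rate λ = 0.8 per day.
P(T ≤ 0.51) = 1 − e^(−λt) = 1 − e^(−0.8 × 0.51) = 1 − e^(−0.408) ≈ 0.3350.

0.3350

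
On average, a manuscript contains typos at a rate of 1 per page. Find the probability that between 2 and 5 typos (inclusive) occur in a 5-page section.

0.5755

Over the interval, μ = 1 × 5 = 5 (a 5-page section = 5 pages).
P(2 ≤ N ≤ 5) = Σ_{j=2}^{5} e^(−5) · 5^j/j! ≈ 0.5755.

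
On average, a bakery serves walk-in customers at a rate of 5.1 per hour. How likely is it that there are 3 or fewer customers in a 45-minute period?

Over the interval, μ = 5.1 × 0.75 = 3.825 (a 45-minute period = 0.75 hours).
P(N ≤ 3) = Σ_{j=0}^{3} e^(−μ) μ^j/j! ≈ 0.4684.

0.4684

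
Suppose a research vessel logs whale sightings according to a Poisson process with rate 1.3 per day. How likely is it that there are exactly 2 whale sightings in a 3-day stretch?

0.1539

Over the interval, μ = 1.3 × 3 = 3.9 (a 3-day stretch = 3 days).
P(N = 2) = e^(−μ) μ^2/2! = e^(−3.9) · 3.9^2/2 ≈ 0.1539.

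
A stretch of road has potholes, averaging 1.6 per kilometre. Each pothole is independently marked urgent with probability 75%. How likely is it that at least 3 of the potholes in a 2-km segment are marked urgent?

Thinning: the potholes that are marked urgent themselves form a Poisson process with rate 0.75 × 1.6 = 1.2 per kilometre.
Over the interval, μ = 1.2 × 2 = 2.4 (a 2-km segment = 2 kilometres).
P(N ≥ 3) = 1 − P(N ≤ 2) ≈ 0.4303.

0.4303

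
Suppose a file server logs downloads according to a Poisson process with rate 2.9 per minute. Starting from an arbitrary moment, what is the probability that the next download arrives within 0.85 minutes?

Inter-arrival times are exponential with rate λ = 2.9 per minute.
P(T ≤ 0.85) = 1 − e^(−λt) = 1 − e^(−2.9 × 0.85) = 1 − e^(−2.465) ≈ 0.9150.

0.9150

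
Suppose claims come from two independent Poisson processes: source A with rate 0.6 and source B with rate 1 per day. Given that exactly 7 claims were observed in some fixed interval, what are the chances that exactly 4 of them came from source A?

0.1690

Given the total, each event is independently from source A with probability p = λ_A/(λ_A+λ_B) = 0.6/1.6 = 0.3750.
So K ~ Binomial(7, 0.6/1.6): P(K = 4) = C(7,4) · (0.6/1.6)^4 · (1/1.6)^3 ≈ 0.1690.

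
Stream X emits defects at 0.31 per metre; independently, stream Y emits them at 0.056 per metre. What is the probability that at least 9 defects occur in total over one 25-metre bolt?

Independent Poisson processes superpose: combined rate λ = 0.31 + 0.056 = 0.366 per metre.
Over the interval, μ = 0.366 × 25 = 9.15 (a 25-metre bolt = 25 metres).
P(N ≥ 9) = 1 − P(N ≤ 8) ≈ 0.5639.

0.5639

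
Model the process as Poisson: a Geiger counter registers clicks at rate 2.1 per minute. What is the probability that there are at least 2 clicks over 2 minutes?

Over the interval, μ = 2.1 × 2 = 4.2 (2 minutes).
P(N ≥ 2) = 1 − P(N ≤ 1) = 1 − Σ_{j=0}^{1} e^(−μ) μ^j/j! ≈ 0.9220.

0.9220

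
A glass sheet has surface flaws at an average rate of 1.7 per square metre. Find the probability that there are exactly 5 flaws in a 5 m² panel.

Over the interval, μ = 1.7 × 5 = 8.5 (a 5 m² panel = 5 square metres).
P(N = 5) = e^(−μ) μ^5/5! = e^(−8.5) · 8.5^5/120 ≈ 0.0752.

0.0752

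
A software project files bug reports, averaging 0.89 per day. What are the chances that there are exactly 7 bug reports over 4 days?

0.0409

Over the interval, μ = 0.89 × 4 = 3.56 (4 days).
P(N = 7) = e^(−μ) μ^7/7! = e^(−3.56) · 3.56^7/5040 ≈ 0.0409.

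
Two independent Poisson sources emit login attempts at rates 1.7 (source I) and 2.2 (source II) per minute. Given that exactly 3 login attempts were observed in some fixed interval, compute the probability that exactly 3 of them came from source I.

0.0828

Given the total, each event is independently from source I with probability p = λ_I/(λ_I+λ_II) = 1.7/3.9 ≈ 0.4359.
So K ~ Binomial(3, 1.7/3.9): P(K = 3) = C(3,3) · (1.7/3.9)^3 · (2.2/3.9)^0 ≈ 0.0828.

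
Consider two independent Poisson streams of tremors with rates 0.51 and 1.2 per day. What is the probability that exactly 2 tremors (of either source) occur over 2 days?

0.1913

Independent Poisson processes superpose: combined rate λ = 0.51 + 1.2 = 1.71 per day.
Over the interval, μ = 1.71 × 2 = 3.42 (2 days).
P(N = 2) = e^(−3.42) · 3.42^2/2! ≈ 0.1913.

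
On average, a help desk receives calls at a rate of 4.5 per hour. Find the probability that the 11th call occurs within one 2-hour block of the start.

0.2940

Over the interval, μ = 4.5 × 2 = 9 (a 2-hour block = 2 hours).
The 11th arrival falls in the interval iff at least 11 events occur there: P(S_11 ≤ t) = P(N ≥ 11) = 1 − P(N ≤ 10) ≈ 0.2940.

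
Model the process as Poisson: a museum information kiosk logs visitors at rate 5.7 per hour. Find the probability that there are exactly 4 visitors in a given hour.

With mean μ = 5.7 per hour,
P(N = 4) = e^(−μ) μ^4/4! = e^(−5.7) · 5.7^4/24 ≈ 0.1472.

0.1472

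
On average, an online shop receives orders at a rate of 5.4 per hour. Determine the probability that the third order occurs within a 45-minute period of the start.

0.7691

Over the interval, μ = 5.4 × 0.75 = 4.05 (a 45-minute period = 0.75 hours).
The third arrival falls in the interval iff at least 3 events occur there: P(S_3 ≤ t) = P(N ≥ 3) = 1 − P(N ≤ 2) ≈ 0.7691.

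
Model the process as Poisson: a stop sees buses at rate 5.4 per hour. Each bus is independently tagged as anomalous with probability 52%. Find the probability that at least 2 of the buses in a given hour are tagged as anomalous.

Thinning: the buses that are tagged as anomalous themselves form a Poisson process with rate 0.52 × 5.4 = 2.808 per hour.
So μ = 2.808.
P(N ≥ 2) = 1 − P(N ≤ 1) ≈ 0.7703.

0.7703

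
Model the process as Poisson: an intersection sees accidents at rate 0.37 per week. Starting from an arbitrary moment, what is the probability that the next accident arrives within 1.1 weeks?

0.3344

Inter-arrival times are exponential with rate λ = 0.37 per week.
P(T ≤ 1.1) = 1 − e^(−λt) = 1 − e^(−0.37 × 1.1) = 1 − e^(−0.407) ≈ 0.3344.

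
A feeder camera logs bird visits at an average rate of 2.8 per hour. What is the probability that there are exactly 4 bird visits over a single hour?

With mean μ = 2.8 per hour,
P(N = 4) = e^(−μ) μ^4/4! = e^(−2.8) · 2.8^4/24 ≈ 0.1557.

0.1557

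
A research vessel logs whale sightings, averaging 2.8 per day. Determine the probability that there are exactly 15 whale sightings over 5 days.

0.0989

Over the interval, μ = 2.8 × 5 = 14 (5 days).
P(N = 15) = e^(−μ) μ^15/15! = e^(−14) · 14^15/1307674368000 ≈ 0.0989.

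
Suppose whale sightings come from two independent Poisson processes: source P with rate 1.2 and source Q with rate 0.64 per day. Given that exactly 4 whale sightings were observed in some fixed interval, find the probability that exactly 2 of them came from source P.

Given the total, each event is independently from source P with probability p = λ_P/(λ_P+λ_Q) = 1.2/1.84 ≈ 0.6522.
So K ~ Binomial(4, 1.2/1.84): P(K = 2) = C(4,2) · (1.2/1.84)^2 · (0.64/1.84)^2 ≈ 0.3087.

0.3087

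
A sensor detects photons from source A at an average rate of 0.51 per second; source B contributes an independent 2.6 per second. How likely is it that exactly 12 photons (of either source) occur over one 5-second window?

0.0736

Independent Poisson processes superpose: combined rate λ = 0.51 + 2.6 = 3.11 per second.
Over the interval, μ = 3.11 × 5 = 15.55 (a 5-second window = 5 seconds).
P(N = 12) = e^(−15.55) · 15.55^12/12! ≈ 0.0736.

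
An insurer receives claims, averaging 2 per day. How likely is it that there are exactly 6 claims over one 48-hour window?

Over the interval, μ = 2 × 2 = 4 (a 48-hour window = 2 days).
P(N = 6) = e^(−μ) μ^6/6! = e^(−4) · 4^6/720 ≈ 0.1042.

0.1042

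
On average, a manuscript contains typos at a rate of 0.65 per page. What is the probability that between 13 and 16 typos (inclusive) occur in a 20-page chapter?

0.3724

Over the interval, μ = 0.65 × 20 = 13 (a 20-page chapter = 20 pages).
P(13 ≤ N ≤ 16) = Σ_{j=13}^{16} e^(−13) · 13^j/j! ≈ 0.3724.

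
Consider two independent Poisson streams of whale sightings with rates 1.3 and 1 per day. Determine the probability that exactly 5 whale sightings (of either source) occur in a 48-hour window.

Independent Poisson processes superpose: combined rate λ = 1.3 + 1 = 2.3 per day.
Over the interval, μ = 2.3 × 2 = 4.6 (a 48-hour window = 2 days).
P(N = 5) = e^(−4.6) · 4.6^5/5! ≈ 0.1725.

0.1725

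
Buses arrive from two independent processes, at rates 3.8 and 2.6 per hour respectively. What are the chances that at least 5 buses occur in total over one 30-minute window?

Independent Poisson processes superpose: combined rate λ = 3.8 + 2.6 = 6.4 per hour.
Over the interval, μ = 6.4 × 0.5 = 3.2 (a 30-minute window = 0.5 hours).
P(N ≥ 5) = 1 − P(N ≤ 4) ≈ 0.2194.

0.2194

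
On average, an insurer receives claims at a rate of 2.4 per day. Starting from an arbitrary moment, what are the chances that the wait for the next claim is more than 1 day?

The wait for the next event is exponential with rate λ = 2.4 per day.
P(T > 1) = e^(−λt) = e^(−2.4 × 1) = e^(−2.4) ≈ 0.0907.

0.0907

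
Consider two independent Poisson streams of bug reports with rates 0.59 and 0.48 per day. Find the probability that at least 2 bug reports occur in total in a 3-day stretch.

0.8301

Independent Poisson processes superpose: combined rate λ = 0.59 + 0.48 = 1.07 per day.
Over the interval, μ = 1.07 × 3 = 3.21 (a 3-day stretch = 3 days).
P(N ≥ 2) = 1 − P(N ≤ 1) ≈ 0.8301.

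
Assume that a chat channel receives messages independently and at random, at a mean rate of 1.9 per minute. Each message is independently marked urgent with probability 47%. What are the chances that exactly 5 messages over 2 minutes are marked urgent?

Thinning: the messages that are marked urgent themselves form a Poisson process with rate 0.47 × 1.9 = 0.893 per minute.
Over the interval, μ = 0.893 × 2 = 1.786 (2 minutes).
P(N = 5) = e^(−1.786) · 1.786^5/5! ≈ 0.0254.

0.0254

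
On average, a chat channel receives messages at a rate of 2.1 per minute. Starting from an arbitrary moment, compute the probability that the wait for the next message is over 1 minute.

The wait for the next event is exponential with rate λ = 2.1 per minute.
P(T > 1) = e^(−λt) = e^(−2.1 × 1) = e^(−2.1) ≈ 0.1225.

0.1225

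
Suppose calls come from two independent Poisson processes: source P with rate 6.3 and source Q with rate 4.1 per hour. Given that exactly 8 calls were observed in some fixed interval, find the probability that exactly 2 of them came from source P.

Given the total, each event is independently from source P with probability p = λ_P/(λ_P+λ_Q) = 6.3/10.4 ≈ 0.6058.
So K ~ Binomial(8, 6.3/10.4): P(K = 2) = C(8,2) · (6.3/10.4)^2 · (4.1/10.4)^6 ≈ 0.0386.

0.0386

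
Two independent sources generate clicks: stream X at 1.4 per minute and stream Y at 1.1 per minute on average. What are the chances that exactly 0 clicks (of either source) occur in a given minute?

Independent Poisson processes superpose: combined rate λ = 1.4 + 1.1 = 2.5 per minute.
So μ = 2.5.
P(N = 0) = e^(−2.5) · 2.5^0/0! ≈ 0.0821.

0.0821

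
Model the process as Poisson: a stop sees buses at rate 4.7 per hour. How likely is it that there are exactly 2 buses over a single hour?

0.1005

With mean μ = 4.7 per hour,
P(N = 2) = e^(−μ) μ^2/2! = e^(−4.7) · 4.7^2/2 ≈ 0.1005.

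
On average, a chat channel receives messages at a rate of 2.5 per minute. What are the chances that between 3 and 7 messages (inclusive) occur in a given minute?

With mean μ = 2.5 per minute,
P(3 ≤ N ≤ 7) = Σ_{j=3}^{7} e^(−2.5) · 2.5^j/j! ≈ 0.4519.

0.4519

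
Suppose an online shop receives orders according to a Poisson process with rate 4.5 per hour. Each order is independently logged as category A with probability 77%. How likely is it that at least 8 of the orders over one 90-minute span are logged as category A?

0.1548

Thinning: the orders that are logged as category A themselves form a Poisson process with rate 0.77 × 4.5 = 3.465 per hour.
Over the interval, μ = 3.465 × 1.5 = 5.1975 (a 90-minute span = 1.5 hours).
P(N ≥ 8) = 1 − P(N ≤ 7) ≈ 0.1548.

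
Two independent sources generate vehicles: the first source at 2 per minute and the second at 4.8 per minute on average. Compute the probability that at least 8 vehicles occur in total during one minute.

0.3715

Independent Poisson processes superpose: combined rate λ = 2 + 4.8 = 6.8 per minute.
So μ = 6.8.
P(N ≥ 8) = 1 − P(N ≤ 7) ≈ 0.3715.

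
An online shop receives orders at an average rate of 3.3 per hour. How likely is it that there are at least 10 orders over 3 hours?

Over the interval, μ = 3.3 × 3 = 9.9 (3 hours).
P(N ≥ 10) = 1 − P(N ≤ 9) = 1 − Σ_{j=0}^{9} e^(−μ) μ^j/j! ≈ 0.5295.

0.5295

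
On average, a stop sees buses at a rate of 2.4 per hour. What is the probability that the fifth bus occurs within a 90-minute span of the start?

Over the interval, μ = 2.4 × 1.5 = 3.6 (a 90-minute span = 1.5 hours).
The fifth arrival falls in the interval iff at least 5 events occur there: P(S_5 ≤ t) = P(N ≥ 5) = 1 − P(N ≤ 4) ≈ 0.2936.

0.2936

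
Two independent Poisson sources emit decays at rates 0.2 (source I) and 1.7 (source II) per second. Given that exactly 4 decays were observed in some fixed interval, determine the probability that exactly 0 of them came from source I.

Given the total, each event is independently from source I with probability p = λ_I/(λ_I+λ_II) = 0.2/1.9 ≈ 0.1053.
So K ~ Binomial(4, 0.2/1.9): P(K = 0) = C(4,0) · (0.2/1.9)^0 · (1.7/1.9)^4 ≈ 0.6409.

0.6409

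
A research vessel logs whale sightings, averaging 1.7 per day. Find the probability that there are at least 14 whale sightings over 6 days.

Over the interval, μ = 1.7 × 6 = 10.2 (6 days).
P(N ≥ 14) = 1 − P(N ≤ 13) = 1 − Σ_{j=0}^{13} e^(−μ) μ^j/j! ≈ 0.1506.

0.1506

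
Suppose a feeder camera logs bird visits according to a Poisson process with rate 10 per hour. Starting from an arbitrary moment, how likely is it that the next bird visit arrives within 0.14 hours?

Inter-arrival times are exponential with rate λ = 10 per hour.
P(T ≤ 0.14) = 1 − e^(−λt) = 1 − e^(−10 × 0.14) = 1 − e^(−1.4) ≈ 0.7534.

0.7534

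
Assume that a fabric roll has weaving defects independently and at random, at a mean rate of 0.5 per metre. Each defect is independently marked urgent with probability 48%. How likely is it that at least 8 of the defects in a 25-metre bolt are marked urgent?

Thinning: the defects that are marked urgent themselves form a Poisson process with rate 0.48 × 0.5 = 0.24 per metre.
Over the interval, μ = 0.24 × 25 = 6 (a 25-metre bolt = 25 metres).
P(N ≥ 8) = 1 − P(N ≤ 7) ≈ 0.2560.

0.2560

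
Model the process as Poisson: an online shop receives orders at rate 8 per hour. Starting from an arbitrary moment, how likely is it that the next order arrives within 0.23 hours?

0.8412

Inter-arrival times are exponential with rate λ = 8 per hour.
P(T ≤ 0.23) = 1 − e^(−λt) = 1 − e^(−8 × 0.23) = 1 − e^(−1.84) ≈ 0.8412.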